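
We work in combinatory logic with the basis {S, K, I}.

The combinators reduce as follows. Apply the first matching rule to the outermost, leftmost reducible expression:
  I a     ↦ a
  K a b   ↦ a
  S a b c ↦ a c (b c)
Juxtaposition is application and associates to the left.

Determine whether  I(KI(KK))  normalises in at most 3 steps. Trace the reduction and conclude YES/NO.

  start: I(KI(KK))
  step 1: KI(KK)
  step 2: I

Answer: YES — reaches normal form I in 2 ≤ 3 steps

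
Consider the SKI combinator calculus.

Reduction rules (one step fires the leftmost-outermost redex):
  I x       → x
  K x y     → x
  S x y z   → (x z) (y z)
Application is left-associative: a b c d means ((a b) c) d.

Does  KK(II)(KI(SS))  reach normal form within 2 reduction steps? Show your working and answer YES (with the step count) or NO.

  start: KK(II)(KI(SS))
  →1  K(KI(SS))
  →2  KI

Answer: YES — reaches normal form KI in 2 ≤ 2 steps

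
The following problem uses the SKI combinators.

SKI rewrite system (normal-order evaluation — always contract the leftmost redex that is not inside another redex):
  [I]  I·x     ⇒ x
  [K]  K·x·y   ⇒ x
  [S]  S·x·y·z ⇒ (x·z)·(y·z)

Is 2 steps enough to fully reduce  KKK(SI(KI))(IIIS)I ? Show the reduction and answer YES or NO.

  start: KKK(SI(KI))(IIIS)I
  step 1: K(SI(KI))(IIIS)I
  step 2: SI(KI)I

Answer: NO — after 2 steps the term is SI(KI)I, not yet normal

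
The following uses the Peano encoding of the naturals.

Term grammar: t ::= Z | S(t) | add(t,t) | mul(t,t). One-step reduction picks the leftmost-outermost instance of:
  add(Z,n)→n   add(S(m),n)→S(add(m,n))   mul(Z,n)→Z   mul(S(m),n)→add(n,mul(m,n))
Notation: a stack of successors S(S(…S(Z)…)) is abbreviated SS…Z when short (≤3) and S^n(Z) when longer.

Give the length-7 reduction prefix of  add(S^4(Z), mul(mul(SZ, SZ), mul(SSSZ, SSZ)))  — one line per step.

  start: add(S^4(Z), mul(mul(SZ, SZ), mul(SSSZ, SSZ)))
  →1  S(add(SSSZ, mul(mul(SZ, SZ), mul(SSSZ, SSZ))))
  →2  S(S(add(SSZ, mul(mul(SZ, SZ), mul(SSSZ, SSZ)))))
  →3  S(S(S(add(SZ, mul(mul(SZ, SZ), mul(SSSZ, SSZ))))))
  →4  S(S(S(S(add(Z, mul(mul(SZ, SZ), mul(SSSZ, SSZ)))))))
  →5  S(S(S(S(mul(mul(SZ, SZ), mul(SSSZ, SSZ))))))
  →6  S(S(S(S(mul(add(SZ, mul(Z, SZ)), mul(SSSZ, SSZ))))))
  →7  S(S(S(S(mul(S(add(Z, mul(Z, SZ))), mul(SSSZ, SSZ))))))

Answer: after 7 steps: S(S(S(S(mul(S(add(Z, mul(Z, SZ))), mul(SSSZ, SSZ))))))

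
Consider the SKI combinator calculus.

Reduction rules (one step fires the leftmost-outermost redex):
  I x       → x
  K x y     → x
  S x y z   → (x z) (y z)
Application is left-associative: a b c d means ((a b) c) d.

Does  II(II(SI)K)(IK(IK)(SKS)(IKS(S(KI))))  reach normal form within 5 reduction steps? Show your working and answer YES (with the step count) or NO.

  start: II(II(SI)K)(IK(IK)(SKS)(IKS(S(KI))))
  →1  I(II(SI)K)(IK(IK)(SKS)(IKS(S(KI))))
  →2  II(SI)K(IK(IK)(SKS)(IKS(S(KI))))
  →3  I(SI)K(IK(IK)(SKS)(IKS(S(KI))))
  →4  SIK(IK(IK)(SKS)(IKS(S(KI))))
  →5  I(IK(IK)(SKS)(IKS(S(KI))))(K(IK(IK)(SKS)(IKS(S(KI)))))

Answer: NO — after 5 steps the term is I(IK(IK)(SKS)(IKS(S(KI))))(K(IK(IK)(SKS)(IKS(S(KI))))), not yet normal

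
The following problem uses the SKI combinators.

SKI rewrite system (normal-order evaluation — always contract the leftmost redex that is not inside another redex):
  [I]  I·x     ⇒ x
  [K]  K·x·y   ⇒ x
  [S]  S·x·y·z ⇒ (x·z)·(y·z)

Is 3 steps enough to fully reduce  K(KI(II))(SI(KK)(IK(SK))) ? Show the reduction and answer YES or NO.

Answer: YES — reaches normal form I in 2 ≤ 3 steps

Reduction:
  start: K(KI(II))(SI(KK)(IK(SK)))
  →1  KI(II)
  →2  I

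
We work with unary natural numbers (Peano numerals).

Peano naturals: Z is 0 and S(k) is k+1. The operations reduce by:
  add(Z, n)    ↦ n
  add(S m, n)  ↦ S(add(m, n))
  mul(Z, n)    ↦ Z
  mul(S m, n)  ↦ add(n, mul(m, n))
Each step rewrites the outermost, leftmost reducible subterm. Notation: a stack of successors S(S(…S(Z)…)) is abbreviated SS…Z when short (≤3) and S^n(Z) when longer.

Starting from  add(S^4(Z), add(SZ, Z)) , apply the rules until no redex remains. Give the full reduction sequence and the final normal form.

Answer: normal form = S^5(Z)  (in 7 steps)

Derivation:
  start: add(S^4(Z), add(SZ, Z))
  step 1: S(add(SSSZ, add(SZ, Z)))
  step 2: S(S(add(SSZ, add(SZ, Z))))
  step 3: S(S(S(add(SZ, add(SZ, Z)))))
  step 4: S(S(S(S(add(Z, add(SZ, Z))))))
  step 5: S(S(S(S(add(SZ, Z)))))
  step 6: S(S(S(S(S(add(Z, Z))))))
  step 7: S^5(Z)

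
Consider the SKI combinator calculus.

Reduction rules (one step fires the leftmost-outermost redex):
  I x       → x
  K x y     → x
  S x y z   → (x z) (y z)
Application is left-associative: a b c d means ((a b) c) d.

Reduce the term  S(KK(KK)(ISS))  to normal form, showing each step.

  start: S(KK(KK)(ISS))
  [1] S(K(ISS))
  [2] S(K(SS))

Answer: normal form = S(K(SS))  (in 2 steps)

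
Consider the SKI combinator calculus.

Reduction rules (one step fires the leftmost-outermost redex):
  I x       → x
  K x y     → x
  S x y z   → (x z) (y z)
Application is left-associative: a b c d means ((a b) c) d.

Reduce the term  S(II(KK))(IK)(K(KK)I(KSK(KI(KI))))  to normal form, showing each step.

Answer: normal form = K(KK)  (in 7 steps)

Derivation:
  start: S(II(KK))(IK)(K(KK)I(KSK(KI(KI))))
  [1] II(KK)(K(KK)I(KSK(KI(KI))))(IK(K(KK)I(KSK(KI(KI)))))
  [2] I(KK)(K(KK)I(KSK(KI(KI))))(IK(K(KK)I(KSK(KI(KI)))))
  [3] KK(K(KK)I(KSK(KI(KI))))(IK(K(KK)I(KSK(KI(KI)))))
  [4] K(IK(K(KK)I(KSK(KI(KI)))))
  [5] K(K(K(KK)I(KSK(KI(KI)))))
  [6] K(K(KK(KSK(KI(KI)))))
  [7] K(KK)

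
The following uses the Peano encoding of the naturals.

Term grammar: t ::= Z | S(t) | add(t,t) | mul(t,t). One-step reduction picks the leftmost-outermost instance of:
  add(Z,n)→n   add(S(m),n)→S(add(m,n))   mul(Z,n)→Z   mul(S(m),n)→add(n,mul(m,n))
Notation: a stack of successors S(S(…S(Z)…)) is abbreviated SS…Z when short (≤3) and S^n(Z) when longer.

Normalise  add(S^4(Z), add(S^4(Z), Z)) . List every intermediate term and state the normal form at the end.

Answer: normal form = S^8(Z)  (in 10 steps)

Derivation:
  start: add(S^4(Z), add(S^4(Z), Z))
  →1  S(add(SSSZ, add(S^4(Z), Z)))
  →2  S(S(add(SSZ, add(S^4(Z), Z))))
  →3  S(S(S(add(SZ, add(S^4(Z), Z)))))
  →4  S(S(S(S(add(Z, add(S^4(Z), Z))))))
  →5  S(S(S(S(add(S^4(Z), Z)))))
  →6  S(S(S(S(S(add(SSSZ, Z))))))
  →7  S(S(S(S(S(S(add(SSZ, Z)))))))
  →8  S(S(S(S(S(S(S(add(SZ, Z))))))))
  →9  S(S(S(S(S(S(S(S(add(Z, Z)))))))))
  →10  S^8(Z)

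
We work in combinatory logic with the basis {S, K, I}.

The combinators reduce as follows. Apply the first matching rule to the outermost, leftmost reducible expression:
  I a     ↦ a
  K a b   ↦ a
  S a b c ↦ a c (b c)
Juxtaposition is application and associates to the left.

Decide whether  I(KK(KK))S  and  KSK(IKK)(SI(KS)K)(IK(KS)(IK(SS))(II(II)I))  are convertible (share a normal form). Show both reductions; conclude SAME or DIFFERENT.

Term A:
  start: I(KK(KK))S
  [1] KK(KK)S
  [2] KS

Term B:
  start: KSK(IKK)(SI(KS)K)(IK(KS)(IK(SS))(II(II)I))
  [1] S(IKK)(SI(KS)K)(IK(KS)(IK(SS))(II(II)I))
  [2] IKK(IK(KS)(IK(SS))(II(II)I))(SI(KS)K(IK(KS)(IK(SS))(II(II)I)))
  [3] KK(IK(KS)(IK(SS))(II(II)I))(SI(KS)K(IK(KS)(IK(SS))(II(II)I)))
  [4] K(SI(KS)K(IK(KS)(IK(SS))(II(II)I)))
  [5] K(IK(KSK)(IK(KS)(IK(SS))(II(II)I)))
  [6] K(K(KSK)(IK(KS)(IK(SS))(II(II)I)))
  [7] K(KSK)
  [8] KS

Answer: SAME — A ⇓ KS, B ⇓ KS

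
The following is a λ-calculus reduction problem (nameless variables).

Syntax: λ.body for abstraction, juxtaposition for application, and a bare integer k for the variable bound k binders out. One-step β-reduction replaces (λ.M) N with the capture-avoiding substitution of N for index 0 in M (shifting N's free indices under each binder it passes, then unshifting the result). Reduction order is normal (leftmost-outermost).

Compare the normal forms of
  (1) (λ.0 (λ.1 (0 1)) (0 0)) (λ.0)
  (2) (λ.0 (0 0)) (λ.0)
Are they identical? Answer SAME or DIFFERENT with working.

Answer: SAME — A ⇓ λ.0, B ⇓ λ.0

Working:
Term A:
  start: (λ.0 (λ.1 (0 1)) (0 0)) (λ.0)
  →1  (λ.0) (λ.(λ.0) (0 (λ.0))) ((λ.0) (λ.0))
  →2  (λ.(λ.0) (0 (λ.0))) ((λ.0) (λ.0))
  →3  (λ.0) ((λ.0) (λ.0) (λ.0))
  →4  (λ.0) (λ.0) (λ.0)
  →5  (λ.0) (λ.0)
  →6  λ.0

Term B:
  start: (λ.0 (0 0)) (λ.0)
  →1  (λ.0) ((λ.0) (λ.0))
  →2  (λ.0) (λ.0)
  →3  λ.0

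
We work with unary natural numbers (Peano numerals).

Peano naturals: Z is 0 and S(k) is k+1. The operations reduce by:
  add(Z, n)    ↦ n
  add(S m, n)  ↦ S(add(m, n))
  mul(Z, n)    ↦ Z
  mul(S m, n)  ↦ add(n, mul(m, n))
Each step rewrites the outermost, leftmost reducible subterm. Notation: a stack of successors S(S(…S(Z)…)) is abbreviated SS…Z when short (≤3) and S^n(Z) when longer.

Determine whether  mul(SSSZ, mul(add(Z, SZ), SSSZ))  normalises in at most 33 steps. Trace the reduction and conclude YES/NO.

  start: mul(SSSZ, mul(add(Z, SZ), SSSZ))
  [1] add(mul(add(Z, SZ), SSSZ), mul(SSZ, mul(add(Z, SZ), SSSZ)))
  [2] add(mul(SZ, SSSZ), mul(SSZ, mul(add(Z, SZ), SSSZ)))
  [3] add(add(SSSZ, mul(Z, SSSZ)), mul(SSZ, mul(add(Z, SZ), SSSZ)))
  [4] add(S(add(SSZ, mul(Z, SSSZ))), mul(SSZ, mul(add(Z, SZ), SSSZ)))
  [5] S(add(add(SSZ, mul(Z, SSSZ)), mul(SSZ, mul(add(Z, SZ), SSSZ))))
  [6] S(add(S(add(SZ, mul(Z, SSSZ))), mul(SSZ, mul(add(Z, SZ), SSSZ))))
  [7] S(S(add(add(SZ, mul(Z, SSSZ)), mul(SSZ, mul(add(Z, SZ), SSSZ)))))
  [8] S(S(add(S(add(Z, mul(Z, SSSZ))), mul(SSZ, mul(add(Z, SZ), SSSZ)))))
  [9] S(S(S(add(add(Z, mul(Z, SSSZ)), mul(SSZ, mul(add(Z, SZ), SSSZ))))))
  [10] S(S(S(add(mul(Z, SSSZ), mul(SSZ, mul(add(Z, SZ), SSSZ))))))
  [11] S(S(S(add(Z, mul(SSZ, mul(add(Z, SZ), SSSZ))))))
  [12] S(S(S(mul(SSZ, mul(add(Z, SZ), SSSZ)))))
  [13] S(S(S(add(mul(add(Z, SZ), SSSZ), mul(SZ, mul(add(Z, SZ), SSSZ))))))
  [14] S(S(S(add(mul(SZ, SSSZ), mul(SZ, mul(add(Z, SZ), SSSZ))))))
  [15] S(S(S(add(add(SSSZ, mul(Z, SSSZ)), mul(SZ, mul(add(Z, SZ), SSSZ))))))
  [16] S(S(S(add(S(add(SSZ, mul(Z, SSSZ))), mul(SZ, mul(add(Z, SZ), SSSZ))))))
  [17] S(S(S(S(add(add(SSZ, mul(Z, SSSZ)), mul(SZ, mul(add(Z, SZ), SSSZ)))))))
  [18] S(S(S(S(add(S(add(SZ, mul(Z, SSSZ))), mul(SZ, mul(add(Z, SZ), SSSZ)))))))
  [19] S(S(S(S(S(add(add(SZ, mul(Z, SSSZ)), mul(SZ, mul(add(Z, SZ), SSSZ))))))))
  [20] S(S(S(S(S(add(S(add(Z, mul(Z, SSSZ))), mul(SZ, mul(add(Z, SZ), SSSZ))))))))
  [21] S(S(S(S(S(S(add(add(Z, mul(Z, SSSZ)), mul(SZ, mul(add(Z, SZ), SSSZ)))))))))
  [22] S(S(S(S(S(S(add(mul(Z, SSSZ), mul(SZ, mul(add(Z, SZ), SSSZ)))))))))
  [23] S(S(S(S(S(S(add(Z, mul(SZ, mul(add(Z, SZ), SSSZ)))))))))
  [24] S(S(S(S(S(S(mul(SZ, mul(add(Z, SZ), SSSZ))))))))
  [25] S(S(S(S(S(S(add(mul(add(Z, SZ), SSSZ), mul(Z, mul(add(Z, SZ), SSSZ)))))))))
  [26] S(S(S(S(S(S(add(mul(SZ, SSSZ), mul(Z, mul(add(Z, SZ), SSSZ)))))))))
  [27] S(S(S(S(S(S(add(add(SSSZ, mul(Z, SSSZ)), mul(Z, mul(add(Z, SZ), SSSZ)))))))))
  [28] S(S(S(S(S(S(add(S(add(SSZ, mul(Z, SSSZ))), mul(Z, mul(add(Z, SZ), SSSZ)))))))))
  [29] S(S(S(S(S(S(S(add(add(SSZ, mul(Z, SSSZ)), mul(Z, mul(add(Z, SZ), SSSZ))))))))))
  [30] S(S(S(S(S(S(S(add(S(add(SZ, mul(Z, SSSZ))), mul(Z, mul(add(Z, SZ), SSSZ))))))))))
  [31] S(S(S(S(S(S(S(S(add(add(SZ, mul(Z, SSSZ)), mul(Z, mul(add(Z, SZ), SSSZ)))))))))))
  [32] S(S(S(S(S(S(S(S(add(S(add(Z, mul(Z, SSSZ))), mul(Z, mul(add(Z, SZ), SSSZ)))))))))))
  [33] S(S(S(S(S(S(S(S(S(add(add(Z, mul(Z, SSSZ)), mul(Z, mul(add(Z, SZ), SSSZ))))))))))))

Answer: NO — after 33 steps the term is S(S(S(S(S(S(S(S(S(add(add(Z, mul(Z, SSSZ)), mul(Z, mul(add(Z, SZ), SSSZ)))))))))))), not yet normal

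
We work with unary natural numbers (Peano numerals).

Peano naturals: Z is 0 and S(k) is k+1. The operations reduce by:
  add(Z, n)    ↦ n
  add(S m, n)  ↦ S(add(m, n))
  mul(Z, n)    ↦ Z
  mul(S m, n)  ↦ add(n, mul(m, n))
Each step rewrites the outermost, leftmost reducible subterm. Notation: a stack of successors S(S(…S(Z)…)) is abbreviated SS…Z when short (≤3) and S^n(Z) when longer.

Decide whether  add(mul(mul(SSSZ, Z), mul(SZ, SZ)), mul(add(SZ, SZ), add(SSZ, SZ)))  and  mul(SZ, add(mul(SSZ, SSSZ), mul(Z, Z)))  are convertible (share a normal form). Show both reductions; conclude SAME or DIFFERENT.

Term A:
  start: add(mul(mul(SSSZ, Z), mul(SZ, SZ)), mul(add(SZ, SZ), add(SSZ, SZ)))
  →1  add(mul(add(Z, mul(SSZ, Z)), mul(SZ, SZ)), mul(add(SZ, SZ), add(SSZ, SZ)))
  →2  add(mul(mul(SSZ, Z), mul(SZ, SZ)), mul(add(SZ, SZ), add(SSZ, SZ)))
  →3  add(mul(add(Z, mul(SZ, Z)), mul(SZ, SZ)), mul(add(SZ, SZ), add(SSZ, SZ)))
  →4  add(mul(mul(SZ, Z), mul(SZ, SZ)), mul(add(SZ, SZ), add(SSZ, SZ)))
  →5  add(mul(add(Z, mul(Z, Z)), mul(SZ, SZ)), mul(add(SZ, SZ), add(SSZ, SZ)))
  →6  add(mul(mul(Z, Z), mul(SZ, SZ)), mul(add(SZ, SZ), add(SSZ, SZ)))
  →7  add(mul(Z, mul(SZ, SZ)), mul(add(SZ, SZ), add(SSZ, SZ)))
  →8  add(Z, mul(add(SZ, SZ), add(SSZ, SZ)))
  →9  mul(add(SZ, SZ), add(SSZ, SZ))
  →10  mul(S(add(Z, SZ)), add(SSZ, SZ))
  →11  add(add(SSZ, SZ), mul(add(Z, SZ), add(SSZ, SZ)))
  →12  add(S(add(SZ, SZ)), mul(add(Z, SZ), add(SSZ, SZ)))
  →13  S(add(add(SZ, SZ), mul(add(Z, SZ), add(SSZ, SZ))))
  →14  S(add(S(add(Z, SZ)), mul(add(Z, SZ), add(SSZ, SZ))))
  →15  S(S(add(add(Z, SZ), mul(add(Z, SZ), add(SSZ, SZ)))))
  →16  S(S(add(SZ, mul(add(Z, SZ), add(SSZ, SZ)))))
  →17  S(S(S(add(Z, mul(add(Z, SZ), add(SSZ, SZ))))))
  →18  S(S(S(mul(add(Z, SZ), add(SSZ, SZ)))))
  →19  S(S(S(mul(SZ, add(SSZ, SZ)))))
  →20  S(S(S(add(add(SSZ, SZ), mul(Z, add(SSZ, SZ))))))
  →21  S(S(S(add(S(add(SZ, SZ)), mul(Z, add(SSZ, SZ))))))
  →22  S(S(S(S(add(add(SZ, SZ), mul(Z, add(SSZ, SZ)))))))
  →23  S(S(S(S(add(S(add(Z, SZ)), mul(Z, add(SSZ, SZ)))))))
  →24  S(S(S(S(S(add(add(Z, SZ), mul(Z, add(SSZ, SZ))))))))
  →25  S(S(S(S(S(add(SZ, mul(Z, add(SSZ, SZ))))))))
  →26  S(S(S(S(S(S(add(Z, mul(Z, add(SSZ, SZ)))))))))
  →27  S(S(S(S(S(S(mul(Z, add(SSZ, SZ))))))))
  →28  S^6(Z)

Term B:
  start: mul(SZ, add(mul(SSZ, SSSZ), mul(Z, Z)))
  →1  add(add(mul(SSZ, SSSZ), mul(Z, Z)), mul(Z, add(mul(SSZ, SSSZ), mul(Z, Z))))
  →2  add(add(add(SSSZ, mul(SZ, SSSZ)), mul(Z, Z)), mul(Z, add(mul(SSZ, SSSZ), mul(Z, Z))))
  →3  add(add(S(add(SSZ, mul(SZ, SSSZ))), mul(Z, Z)), mul(Z, add(mul(SSZ, SSSZ), mul(Z, Z))))
  →4  add(S(add(add(SSZ, mul(SZ, SSSZ)), mul(Z, Z))), mul(Z, add(mul(SSZ, SSSZ), mul(Z, Z))))
  →5  S(add(add(add(SSZ, mul(SZ, SSSZ)), mul(Z, Z)), mul(Z, add(mul(SSZ, SSSZ), mul(Z, Z)))))
  →6  S(add(add(S(add(SZ, mul(SZ, SSSZ))), mul(Z, Z)), mul(Z, add(mul(SSZ, SSSZ), mul(Z, Z)))))
  →7  S(add(S(add(add(SZ, mul(SZ, SSSZ)), mul(Z, Z))), mul(Z, add(mul(SSZ, SSSZ), mul(Z, Z)))))
  →8  S(S(add(add(add(SZ, mul(SZ, SSSZ)), mul(Z, Z)), mul(Z, add(mul(SSZ, SSSZ), mul(Z, Z))))))
  →9  S(S(add(add(S(add(Z, mul(SZ, SSSZ))), mul(Z, Z)), mul(Z, add(mul(SSZ, SSSZ), mul(Z, Z))))))
  →10  S(S(add(S(add(add(Z, mul(SZ, SSSZ)), mul(Z, Z))), mul(Z, add(mul(SSZ, SSSZ), mul(Z, Z))))))
  →11  S(S(S(add(add(add(Z, mul(SZ, SSSZ)), mul(Z, Z)), mul(Z, add(mul(SSZ, SSSZ), mul(Z, Z)))))))
  →12  S(S(S(add(add(mul(SZ, SSSZ), mul(Z, Z)), mul(Z, add(mul(SSZ, SSSZ), mul(Z, Z)))))))
  →13  S(S(S(add(add(add(SSSZ, mul(Z, SSSZ)), mul(Z, Z)), mul(Z, add(mul(SSZ, SSSZ), mul(Z, Z)))))))
  →14  S(S(S(add(add(S(add(SSZ, mul(Z, SSSZ))), mul(Z, Z)), mul(Z, add(mul(SSZ, SSSZ), mul(Z, Z)))))))
  →15  S(S(S(add(S(add(add(SSZ, mul(Z, SSSZ)), mul(Z, Z))), mul(Z, add(mul(SSZ, SSSZ), mul(Z, Z)))))))
  →16  S(S(S(S(add(add(add(SSZ, mul(Z, SSSZ)), mul(Z, Z)), mul(Z, add(mul(SSZ, SSSZ), mul(Z, Z))))))))
  →17  S(S(S(S(add(add(S(add(SZ, mul(Z, SSSZ))), mul(Z, Z)), mul(Z, add(mul(SSZ, SSSZ), mul(Z, Z))))))))
  →18  S(S(S(S(add(S(add(add(SZ, mul(Z, SSSZ)), mul(Z, Z))), mul(Z, add(mul(SSZ, SSSZ), mul(Z, Z))))))))
  →19  S(S(S(S(S(add(add(add(SZ, mul(Z, SSSZ)), mul(Z, Z)), mul(Z, add(mul(SSZ, SSSZ), mul(Z, Z)))))))))
  →20  S(S(S(S(S(add(add(S(add(Z, mul(Z, SSSZ))), mul(Z, Z)), mul(Z, add(mul(SSZ, SSSZ), mul(Z, Z)))))))))
  →21  S(S(S(S(S(add(S(add(add(Z, mul(Z, SSSZ)), mul(Z, Z))), mul(Z, add(mul(SSZ, SSSZ), mul(Z, Z)))))))))
  →22  S(S(S(S(S(S(add(add(add(Z, mul(Z, SSSZ)), mul(Z, Z)), mul(Z, add(mul(SSZ, SSSZ), mul(Z, Z))))))))))
  →23  S(S(S(S(S(S(add(add(mul(Z, SSSZ), mul(Z, Z)), mul(Z, add(mul(SSZ, SSSZ), mul(Z, Z))))))))))
  →24  S(S(S(S(S(S(add(add(Z, mul(Z, Z)), mul(Z, add(mul(SSZ, SSSZ), mul(Z, Z))))))))))
  →25  S(S(S(S(S(S(add(mul(Z, Z), mul(Z, add(mul(SSZ, SSSZ), mul(Z, Z))))))))))
  →26  S(S(S(S(S(S(add(Z, mul(Z, add(mul(SSZ, SSSZ), mul(Z, Z))))))))))
  →27  S(S(S(S(S(S(mul(Z, add(mul(SSZ, SSSZ), mul(Z, Z)))))))))
  →28  S^6(Z)

Answer: SAME — A ⇓ S^6(Z), B ⇓ S^6(Z)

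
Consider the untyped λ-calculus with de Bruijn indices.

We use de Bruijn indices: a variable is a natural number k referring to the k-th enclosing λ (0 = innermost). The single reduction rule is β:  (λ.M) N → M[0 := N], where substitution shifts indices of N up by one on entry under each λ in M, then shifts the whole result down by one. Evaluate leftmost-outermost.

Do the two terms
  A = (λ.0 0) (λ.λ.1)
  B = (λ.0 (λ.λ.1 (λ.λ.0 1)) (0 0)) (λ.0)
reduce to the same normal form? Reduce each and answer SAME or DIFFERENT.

Answer: DIFFERENT — A ⇓ λ.λ.λ.1, B ⇓ λ.λ.λ.0 1

Reduction:
Term A:
  start: (λ.0 0) (λ.λ.1)
  →1  (λ.λ.1) (λ.λ.1)
  →2  λ.λ.λ.1

Term B:
  start: (λ.0 (λ.λ.1 (λ.λ.0 1)) (0 0)) (λ.0)
  →1  (λ.0) (λ.λ.1 (λ.λ.0 1)) ((λ.0) (λ.0))
  →2  (λ.λ.1 (λ.λ.0 1)) ((λ.0) (λ.0))
  →3  λ.(λ.0) (λ.0) (λ.λ.0 1)
  →4  λ.(λ.0) (λ.λ.0 1)
  →5  λ.λ.λ.0 1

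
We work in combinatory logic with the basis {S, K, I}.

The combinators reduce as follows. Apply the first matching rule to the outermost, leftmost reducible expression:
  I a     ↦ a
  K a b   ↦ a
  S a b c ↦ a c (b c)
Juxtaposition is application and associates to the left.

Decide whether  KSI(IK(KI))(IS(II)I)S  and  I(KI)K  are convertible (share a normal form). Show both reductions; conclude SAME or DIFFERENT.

Term A:
  start: KSI(IK(KI))(IS(II)I)S
  step 1: S(IK(KI))(IS(II)I)S
  step 2: IK(KI)S(IS(II)IS)
  step 3: K(KI)S(IS(II)IS)
  step 4: KI(IS(II)IS)
  step 5: I

Term B:
  start: I(KI)K
  step 1: KIK
  step 2: I

Answer: SAME — A ⇓ I, B ⇓ I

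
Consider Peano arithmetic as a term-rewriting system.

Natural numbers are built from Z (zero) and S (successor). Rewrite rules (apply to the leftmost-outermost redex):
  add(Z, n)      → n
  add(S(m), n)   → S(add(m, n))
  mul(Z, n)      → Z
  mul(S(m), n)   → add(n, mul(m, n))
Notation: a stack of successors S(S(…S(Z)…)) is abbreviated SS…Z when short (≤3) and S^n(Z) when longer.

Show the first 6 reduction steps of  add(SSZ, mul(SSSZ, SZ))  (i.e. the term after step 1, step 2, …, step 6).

  start: add(SSZ, mul(SSSZ, SZ))
  →1  S(add(SZ, mul(SSSZ, SZ)))
  →2  S(S(add(Z, mul(SSSZ, SZ))))
  →3  S(S(mul(SSSZ, SZ)))
  →4  S(S(add(SZ, mul(SSZ, SZ))))
  →5  S(S(S(add(Z, mul(SSZ, SZ)))))
  →6  S(S(S(mul(SSZ, SZ))))

Answer: after 6 steps: S(S(S(mul(SSZ, SZ))))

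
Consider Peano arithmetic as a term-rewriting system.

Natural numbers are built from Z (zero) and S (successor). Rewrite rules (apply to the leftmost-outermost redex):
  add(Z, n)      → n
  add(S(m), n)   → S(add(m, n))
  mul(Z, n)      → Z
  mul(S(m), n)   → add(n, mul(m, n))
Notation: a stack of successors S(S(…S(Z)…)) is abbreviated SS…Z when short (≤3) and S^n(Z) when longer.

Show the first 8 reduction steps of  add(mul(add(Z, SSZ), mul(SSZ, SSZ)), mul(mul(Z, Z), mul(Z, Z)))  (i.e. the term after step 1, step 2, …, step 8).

Answer: after 8 steps: S(add(S(add(add(Z, mul(SZ, SSZ)), mul(SZ, mul(SSZ, SSZ)))), mul(mul(Z, Z), mul(Z, Z))))

Derivation:
  start: add(mul(add(Z, SSZ), mul(SSZ, SSZ)), mul(mul(Z, Z), mul(Z, Z)))
  [1] add(mul(SSZ, mul(SSZ, SSZ)), mul(mul(Z, Z), mul(Z, Z)))
  [2] add(add(mul(SSZ, SSZ), mul(SZ, mul(SSZ, SSZ))), mul(mul(Z, Z), mul(Z, Z)))
  [3] add(add(add(SSZ, mul(SZ, SSZ)), mul(SZ, mul(SSZ, SSZ))), mul(mul(Z, Z), mul(Z, Z)))
  [4] add(add(S(add(SZ, mul(SZ, SSZ))), mul(SZ, mul(SSZ, SSZ))), mul(mul(Z, Z), mul(Z, Z)))
  [5] add(S(add(add(SZ, mul(SZ, SSZ)), mul(SZ, mul(SSZ, SSZ)))), mul(mul(Z, Z), mul(Z, Z)))
  [6] S(add(add(add(SZ, mul(SZ, SSZ)), mul(SZ, mul(SSZ, SSZ))), mul(mul(Z, Z), mul(Z, Z))))
  [7] S(add(add(S(add(Z, mul(SZ, SSZ))), mul(SZ, mul(SSZ, SSZ))), mul(mul(Z, Z), mul(Z, Z))))
  [8] S(add(S(add(add(Z, mul(SZ, SSZ)), mul(SZ, mul(SSZ, SSZ)))), mul(mul(Z, Z), mul(Z, Z))))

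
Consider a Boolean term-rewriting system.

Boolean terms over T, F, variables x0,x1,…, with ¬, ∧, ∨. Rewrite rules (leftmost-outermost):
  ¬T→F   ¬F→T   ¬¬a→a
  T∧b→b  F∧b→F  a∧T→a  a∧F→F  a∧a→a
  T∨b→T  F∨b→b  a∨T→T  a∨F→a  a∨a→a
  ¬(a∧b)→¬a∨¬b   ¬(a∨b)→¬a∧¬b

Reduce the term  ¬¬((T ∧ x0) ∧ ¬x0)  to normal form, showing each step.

  start: ¬¬((T ∧ x0) ∧ ¬x0)
  [1] (T ∧ x0) ∧ ¬x0
  [2] x0 ∧ ¬x0

Answer: normal form = x0 ∧ ¬x0  (in 2 steps)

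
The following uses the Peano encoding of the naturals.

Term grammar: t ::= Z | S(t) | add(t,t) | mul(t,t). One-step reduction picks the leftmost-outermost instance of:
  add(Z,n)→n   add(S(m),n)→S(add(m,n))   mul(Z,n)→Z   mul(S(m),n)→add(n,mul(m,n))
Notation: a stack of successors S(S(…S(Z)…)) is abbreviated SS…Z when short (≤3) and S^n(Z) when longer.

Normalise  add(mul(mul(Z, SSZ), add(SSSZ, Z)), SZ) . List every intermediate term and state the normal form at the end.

Answer: normal form = SZ  (in 3 steps)

Working:
  start: add(mul(mul(Z, SSZ), add(SSSZ, Z)), SZ)
  [1] add(mul(Z, add(SSSZ, Z)), SZ)
  [2] add(Z, SZ)
  [3] SZ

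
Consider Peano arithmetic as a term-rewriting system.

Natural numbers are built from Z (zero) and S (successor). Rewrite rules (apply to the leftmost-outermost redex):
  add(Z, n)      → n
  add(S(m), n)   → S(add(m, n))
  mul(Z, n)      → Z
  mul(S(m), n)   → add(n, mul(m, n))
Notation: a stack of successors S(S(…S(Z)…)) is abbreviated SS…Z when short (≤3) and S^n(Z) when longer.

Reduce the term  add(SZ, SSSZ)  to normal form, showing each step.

  start: add(SZ, SSSZ)
  [1] S(add(Z, SSSZ))
  [2] S^4(Z)

Answer: normal form = S^4(Z)  (in 2 steps)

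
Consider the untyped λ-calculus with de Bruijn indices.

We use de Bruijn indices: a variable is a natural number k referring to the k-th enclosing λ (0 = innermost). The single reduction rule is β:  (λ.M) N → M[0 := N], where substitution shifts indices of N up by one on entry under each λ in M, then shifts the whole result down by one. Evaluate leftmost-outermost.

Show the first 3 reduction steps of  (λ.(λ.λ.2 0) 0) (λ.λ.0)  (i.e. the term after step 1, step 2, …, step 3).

  start: (λ.(λ.λ.2 0) 0) (λ.λ.0)
  →1  (λ.λ.(λ.λ.0) 0) (λ.λ.0)
  →2  λ.(λ.λ.0) 0
  →3  λ.λ.0

Answer: after 3 steps: λ.λ.0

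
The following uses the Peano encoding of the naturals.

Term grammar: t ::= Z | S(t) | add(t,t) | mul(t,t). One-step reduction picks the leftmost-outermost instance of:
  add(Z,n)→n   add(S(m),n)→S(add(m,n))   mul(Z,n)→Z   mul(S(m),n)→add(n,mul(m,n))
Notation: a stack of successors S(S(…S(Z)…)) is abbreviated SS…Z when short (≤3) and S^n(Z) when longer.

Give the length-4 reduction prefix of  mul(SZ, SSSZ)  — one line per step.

Answer: after 4 steps: S(S(S(add(Z, mul(Z, SSSZ)))))

Working:
  start: mul(SZ, SSSZ)
  [1] add(SSSZ, mul(Z, SSSZ))
  [2] S(add(SSZ, mul(Z, SSSZ)))
  [3] S(S(add(SZ, mul(Z, SSSZ))))
  [4] S(S(S(add(Z, mul(Z, SSSZ)))))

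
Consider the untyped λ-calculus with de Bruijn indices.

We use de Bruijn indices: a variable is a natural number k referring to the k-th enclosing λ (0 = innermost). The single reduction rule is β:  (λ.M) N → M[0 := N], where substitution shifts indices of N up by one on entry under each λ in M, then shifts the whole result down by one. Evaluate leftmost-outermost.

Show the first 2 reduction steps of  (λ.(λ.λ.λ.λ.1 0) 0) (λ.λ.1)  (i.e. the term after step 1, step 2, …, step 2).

  start: (λ.(λ.λ.λ.λ.1 0) 0) (λ.λ.1)
  →1  (λ.λ.λ.λ.1 0) (λ.λ.1)
  →2  λ.λ.λ.1 0

Answer: after 2 steps: λ.λ.λ.1 0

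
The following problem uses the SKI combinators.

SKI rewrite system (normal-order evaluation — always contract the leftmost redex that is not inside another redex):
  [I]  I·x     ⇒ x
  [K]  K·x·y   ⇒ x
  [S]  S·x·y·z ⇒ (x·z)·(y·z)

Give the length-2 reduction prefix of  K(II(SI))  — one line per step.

  start: K(II(SI))
  [1] K(I(SI))
  [2] K(SI)

Answer: after 2 steps: K(SI)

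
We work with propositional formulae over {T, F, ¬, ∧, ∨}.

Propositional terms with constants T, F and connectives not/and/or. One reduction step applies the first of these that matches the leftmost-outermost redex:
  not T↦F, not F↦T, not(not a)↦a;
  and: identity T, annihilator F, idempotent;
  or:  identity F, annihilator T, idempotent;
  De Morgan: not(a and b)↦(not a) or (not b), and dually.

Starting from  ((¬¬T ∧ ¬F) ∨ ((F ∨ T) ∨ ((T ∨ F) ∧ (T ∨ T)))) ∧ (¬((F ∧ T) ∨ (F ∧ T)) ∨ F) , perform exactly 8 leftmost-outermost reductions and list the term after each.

  start: ((¬¬T ∧ ¬F) ∨ ((F ∨ T) ∨ ((T ∨ F) ∧ (T ∨ T)))) ∧ (¬((F ∧ T) ∨ (F ∧ T)) ∨ F)
  step 1: ((T ∧ ¬F) ∨ ((F ∨ T) ∨ ((T ∨ F) ∧ (T ∨ T)))) ∧ (¬((F ∧ T) ∨ (F ∧ T)) ∨ F)
  step 2: (¬F ∨ ((F ∨ T) ∨ ((T ∨ F) ∧ (T ∨ T)))) ∧ (¬((F ∧ T) ∨ (F ∧ T)) ∨ F)
  step 3: (T ∨ ((F ∨ T) ∨ ((T ∨ F) ∧ (T ∨ T)))) ∧ (¬((F ∧ T) ∨ (F ∧ T)) ∨ F)
  step 4: T ∧ (¬((F ∧ T) ∨ (F ∧ T)) ∨ F)
  step 5: ¬((F ∧ T) ∨ (F ∧ T)) ∨ F
  step 6: ¬((F ∧ T) ∨ (F ∧ T))
  step 7: ¬(F ∧ T) ∧ ¬(F ∧ T)
  step 8: ¬(F ∧ T)

Answer: after 8 steps: ¬(F ∧ T)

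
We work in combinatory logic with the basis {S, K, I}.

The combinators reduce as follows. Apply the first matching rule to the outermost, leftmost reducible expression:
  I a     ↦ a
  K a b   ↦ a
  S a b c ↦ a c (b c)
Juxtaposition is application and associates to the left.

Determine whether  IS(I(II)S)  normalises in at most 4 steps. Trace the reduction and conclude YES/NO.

  start: IS(I(II)S)
  →1  S(I(II)S)
  →2  S(IIS)
  →3  S(IS)
  →4  SS

Answer: YES — reaches normal form SS in 4 ≤ 4 steps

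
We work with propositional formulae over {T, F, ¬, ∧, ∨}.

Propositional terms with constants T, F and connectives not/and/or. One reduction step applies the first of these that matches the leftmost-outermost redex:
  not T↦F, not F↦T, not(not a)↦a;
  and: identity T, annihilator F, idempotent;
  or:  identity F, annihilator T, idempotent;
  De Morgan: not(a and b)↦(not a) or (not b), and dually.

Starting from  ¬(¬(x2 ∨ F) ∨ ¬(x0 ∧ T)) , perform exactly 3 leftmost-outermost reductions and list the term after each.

  start: ¬(¬(x2 ∨ F) ∨ ¬(x0 ∧ T))
  →1  ¬¬(x2 ∨ F) ∧ ¬¬(x0 ∧ T)
  →2  (x2 ∨ F) ∧ ¬¬(x0 ∧ T)
  →3  x2 ∧ ¬¬(x0 ∧ T)

Answer: after 3 steps: x2 ∧ ¬¬(x0 ∧ T)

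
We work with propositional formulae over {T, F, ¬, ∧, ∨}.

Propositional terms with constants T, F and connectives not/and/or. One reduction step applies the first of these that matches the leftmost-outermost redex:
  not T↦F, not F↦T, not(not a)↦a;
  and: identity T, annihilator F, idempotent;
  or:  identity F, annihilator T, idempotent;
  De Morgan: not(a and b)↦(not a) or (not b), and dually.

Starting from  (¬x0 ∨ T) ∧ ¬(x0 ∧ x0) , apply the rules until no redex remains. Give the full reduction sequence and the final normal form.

  start: (¬x0 ∨ T) ∧ ¬(x0 ∧ x0)
  →1  T ∧ ¬(x0 ∧ x0)
  →2  ¬(x0 ∧ x0)
  →3  ¬x0 ∨ ¬x0
  →4  ¬x0

Answer: normal form = ¬x0  (in 4 steps)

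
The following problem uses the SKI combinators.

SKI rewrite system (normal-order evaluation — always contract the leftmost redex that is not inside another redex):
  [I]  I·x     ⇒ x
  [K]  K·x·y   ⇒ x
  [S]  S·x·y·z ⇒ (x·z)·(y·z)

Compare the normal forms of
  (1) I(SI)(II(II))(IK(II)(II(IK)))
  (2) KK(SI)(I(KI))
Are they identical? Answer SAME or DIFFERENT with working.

Term A:
  start: I(SI)(II(II))(IK(II)(II(IK)))
  step 1: SI(II(II))(IK(II)(II(IK)))
  step 2: I(IK(II)(II(IK)))(II(II)(IK(II)(II(IK))))
  step 3: IK(II)(II(IK))(II(II)(IK(II)(II(IK))))
  step 4: K(II)(II(IK))(II(II)(IK(II)(II(IK))))
  step 5: II(II(II)(IK(II)(II(IK))))
  step 6: I(II(II)(IK(II)(II(IK))))
  step 7: II(II)(IK(II)(II(IK)))
  step 8: I(II)(IK(II)(II(IK)))
  step 9: II(IK(II)(II(IK)))
  step 10: I(IK(II)(II(IK)))
  step 11: IK(II)(II(IK))
  step 12: K(II)(II(IK))
  step 13: II
  step 14: I

Term B:
  start: KK(SI)(I(KI))
  step 1: K(I(KI))
  step 2: K(KI)

Answer: DIFFERENT — A ⇓ I, B ⇓ K(KI)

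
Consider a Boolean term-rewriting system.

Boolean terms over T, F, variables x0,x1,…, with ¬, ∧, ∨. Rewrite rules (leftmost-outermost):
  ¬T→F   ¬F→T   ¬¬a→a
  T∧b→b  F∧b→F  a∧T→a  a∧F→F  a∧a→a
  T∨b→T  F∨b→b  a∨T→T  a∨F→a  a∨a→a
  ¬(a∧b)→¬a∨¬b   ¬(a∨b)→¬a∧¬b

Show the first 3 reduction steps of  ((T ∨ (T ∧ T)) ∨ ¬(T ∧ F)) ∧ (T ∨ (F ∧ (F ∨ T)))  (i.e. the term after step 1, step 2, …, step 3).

  start: ((T ∨ (T ∧ T)) ∨ ¬(T ∧ F)) ∧ (T ∨ (F ∧ (F ∨ T)))
  [1] (T ∨ ¬(T ∧ F)) ∧ (T ∨ (F ∧ (F ∨ T)))
  [2] T ∧ (T ∨ (F ∧ (F ∨ T)))
  [3] T ∨ (F ∧ (F ∨ T))

Answer: after 3 steps: T ∨ (F ∧ (F ∨ T))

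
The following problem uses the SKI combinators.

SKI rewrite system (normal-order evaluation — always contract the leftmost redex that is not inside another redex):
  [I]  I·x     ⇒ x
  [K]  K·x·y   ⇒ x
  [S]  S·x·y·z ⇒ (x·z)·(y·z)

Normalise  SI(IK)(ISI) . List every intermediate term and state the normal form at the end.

  start: SI(IK)(ISI)
  [1] I(ISI)(IK(ISI))
  [2] ISI(IK(ISI))
  [3] SI(IK(ISI))
  [4] SI(K(ISI))
  [5] SI(K(SI))

Answer: normal form = SI(K(SI))  (in 5 steps)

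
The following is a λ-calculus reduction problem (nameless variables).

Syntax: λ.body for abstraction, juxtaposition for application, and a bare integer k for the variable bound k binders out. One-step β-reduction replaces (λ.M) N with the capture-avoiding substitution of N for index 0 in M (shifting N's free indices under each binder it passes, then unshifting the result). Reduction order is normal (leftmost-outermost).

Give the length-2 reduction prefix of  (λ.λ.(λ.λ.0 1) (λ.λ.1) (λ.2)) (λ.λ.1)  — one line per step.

Answer: after 2 steps: λ.(λ.0 (λ.λ.1)) (λ.λ.λ.1)

Reduction:
  start: (λ.λ.(λ.λ.0 1) (λ.λ.1) (λ.2)) (λ.λ.1)
  →1  λ.(λ.λ.0 1) (λ.λ.1) (λ.λ.λ.1)
  →2  λ.(λ.0 (λ.λ.1)) (λ.λ.λ.1)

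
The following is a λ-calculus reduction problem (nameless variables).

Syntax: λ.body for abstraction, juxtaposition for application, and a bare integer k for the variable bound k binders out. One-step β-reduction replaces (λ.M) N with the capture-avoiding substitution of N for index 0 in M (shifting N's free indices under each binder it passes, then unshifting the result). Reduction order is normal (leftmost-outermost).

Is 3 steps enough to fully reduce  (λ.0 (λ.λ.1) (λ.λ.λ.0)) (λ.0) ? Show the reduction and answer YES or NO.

  start: (λ.0 (λ.λ.1) (λ.λ.λ.0)) (λ.0)
  →1  (λ.0) (λ.λ.1) (λ.λ.λ.0)
  →2  (λ.λ.1) (λ.λ.λ.0)
  →3  λ.λ.λ.λ.0

Answer: YES — reaches normal form λ.λ.λ.λ.0 in 3 ≤ 3 steps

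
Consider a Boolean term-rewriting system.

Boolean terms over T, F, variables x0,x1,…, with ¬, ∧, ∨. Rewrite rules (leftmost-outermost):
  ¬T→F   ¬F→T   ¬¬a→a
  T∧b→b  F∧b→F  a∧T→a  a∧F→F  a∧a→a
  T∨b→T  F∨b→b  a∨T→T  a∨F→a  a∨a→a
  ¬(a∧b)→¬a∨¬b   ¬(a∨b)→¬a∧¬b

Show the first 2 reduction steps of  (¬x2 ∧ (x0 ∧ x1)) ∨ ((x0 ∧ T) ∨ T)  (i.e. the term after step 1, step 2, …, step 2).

Answer: after 2 steps: T

Reduction:
  start: (¬x2 ∧ (x0 ∧ x1)) ∨ ((x0 ∧ T) ∨ T)
  step 1: (¬x2 ∧ (x0 ∧ x1)) ∨ T
  step 2: T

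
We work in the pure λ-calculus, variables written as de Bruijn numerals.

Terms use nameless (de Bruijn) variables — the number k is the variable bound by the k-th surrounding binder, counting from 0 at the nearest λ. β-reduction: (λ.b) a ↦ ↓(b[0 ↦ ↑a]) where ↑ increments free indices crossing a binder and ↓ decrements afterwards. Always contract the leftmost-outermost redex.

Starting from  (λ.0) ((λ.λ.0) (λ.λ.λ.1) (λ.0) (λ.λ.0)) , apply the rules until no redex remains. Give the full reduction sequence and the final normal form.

Answer: normal form = λ.λ.0  (in 4 steps)

Reduction:
  start: (λ.0) ((λ.λ.0) (λ.λ.λ.1) (λ.0) (λ.λ.0))
  [1] (λ.λ.0) (λ.λ.λ.1) (λ.0) (λ.λ.0)
  [2] (λ.0) (λ.0) (λ.λ.0)
  [3] (λ.0) (λ.λ.0)
  [4] λ.λ.0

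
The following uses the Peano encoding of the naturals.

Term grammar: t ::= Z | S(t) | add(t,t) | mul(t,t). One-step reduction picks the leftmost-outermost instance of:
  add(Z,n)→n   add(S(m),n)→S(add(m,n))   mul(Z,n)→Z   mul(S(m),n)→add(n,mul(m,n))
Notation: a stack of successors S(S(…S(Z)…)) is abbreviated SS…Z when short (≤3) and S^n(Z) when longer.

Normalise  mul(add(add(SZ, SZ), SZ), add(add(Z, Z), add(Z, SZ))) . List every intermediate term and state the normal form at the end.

  start: mul(add(add(SZ, SZ), SZ), add(add(Z, Z), add(Z, SZ)))
  →1  mul(add(S(add(Z, SZ)), SZ), add(add(Z, Z), add(Z, SZ)))
  →2  mul(S(add(add(Z, SZ), SZ)), add(add(Z, Z), add(Z, SZ)))
  →3  add(add(add(Z, Z), add(Z, SZ)), mul(add(add(Z, SZ), SZ), add(add(Z, Z), add(Z, SZ))))
  →4  add(add(Z, add(Z, SZ)), mul(add(add(Z, SZ), SZ), add(add(Z, Z), add(Z, SZ))))
  →5  add(add(Z, SZ), mul(add(add(Z, SZ), SZ), add(add(Z, Z), add(Z, SZ))))
  →6  add(SZ, mul(add(add(Z, SZ), SZ), add(add(Z, Z), add(Z, SZ))))
  →7  S(add(Z, mul(add(add(Z, SZ), SZ), add(add(Z, Z), add(Z, SZ)))))
  →8  S(mul(add(add(Z, SZ), SZ), add(add(Z, Z), add(Z, SZ))))
  →9  S(mul(add(SZ, SZ), add(add(Z, Z), add(Z, SZ))))
  →10  S(mul(S(add(Z, SZ)), add(add(Z, Z), add(Z, SZ))))
  →11  S(add(add(add(Z, Z), add(Z, SZ)), mul(add(Z, SZ), add(add(Z, Z), add(Z, SZ)))))
  →12  S(add(add(Z, add(Z, SZ)), mul(add(Z, SZ), add(add(Z, Z), add(Z, SZ)))))
  →13  S(add(add(Z, SZ), mul(add(Z, SZ), add(add(Z, Z), add(Z, SZ)))))
  →14  S(add(SZ, mul(add(Z, SZ), add(add(Z, Z), add(Z, SZ)))))
  →15  S(S(add(Z, mul(add(Z, SZ), add(add(Z, Z), add(Z, SZ))))))
  →16  S(S(mul(add(Z, SZ), add(add(Z, Z), add(Z, SZ)))))
  →17  S(S(mul(SZ, add(add(Z, Z), add(Z, SZ)))))
  →18  S(S(add(add(add(Z, Z), add(Z, SZ)), mul(Z, add(add(Z, Z), add(Z, SZ))))))
  →19  S(S(add(add(Z, add(Z, SZ)), mul(Z, add(add(Z, Z), add(Z, SZ))))))
  →20  S(S(add(add(Z, SZ), mul(Z, add(add(Z, Z), add(Z, SZ))))))
  →21  S(S(add(SZ, mul(Z, add(add(Z, Z), add(Z, SZ))))))
  →22  S(S(S(add(Z, mul(Z, add(add(Z, Z), add(Z, SZ)))))))
  →23  S(S(S(mul(Z, add(add(Z, Z), add(Z, SZ))))))
  →24  SSSZ

Answer: normal form = SSSZ  (in 24 steps)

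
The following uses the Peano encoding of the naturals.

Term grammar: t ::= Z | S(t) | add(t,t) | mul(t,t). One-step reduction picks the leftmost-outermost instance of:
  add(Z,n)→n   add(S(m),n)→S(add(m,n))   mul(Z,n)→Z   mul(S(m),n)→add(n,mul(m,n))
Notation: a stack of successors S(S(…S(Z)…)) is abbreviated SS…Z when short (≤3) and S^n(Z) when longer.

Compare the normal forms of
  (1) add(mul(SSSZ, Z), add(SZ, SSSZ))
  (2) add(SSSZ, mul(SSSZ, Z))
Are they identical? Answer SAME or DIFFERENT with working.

Answer: DIFFERENT — A ⇓ S^4(Z), B ⇓ SSSZ

Derivation:
Term A:
  start: add(mul(SSSZ, Z), add(SZ, SSSZ))
  step 1: add(add(Z, mul(SSZ, Z)), add(SZ, SSSZ))
  step 2: add(mul(SSZ, Z), add(SZ, SSSZ))
  step 3: add(add(Z, mul(SZ, Z)), add(SZ, SSSZ))
  step 4: add(mul(SZ, Z), add(SZ, SSSZ))
  step 5: add(add(Z, mul(Z, Z)), add(SZ, SSSZ))
  step 6: add(mul(Z, Z), add(SZ, SSSZ))
  step 7: add(Z, add(SZ, SSSZ))
  step 8: add(SZ, SSSZ)
  step 9: S(add(Z, SSSZ))
  step 10: S^4(Z)

Term B:
  start: add(SSSZ, mul(SSSZ, Z))
  step 1: S(add(SSZ, mul(SSSZ, Z)))
  step 2: S(S(add(SZ, mul(SSSZ, Z))))
  step 3: S(S(S(add(Z, mul(SSSZ, Z)))))
  step 4: S(S(S(mul(SSSZ, Z))))
  step 5: S(S(S(add(Z, mul(SSZ, Z)))))
  step 6: S(S(S(mul(SSZ, Z))))
  step 7: S(S(S(add(Z, mul(SZ, Z)))))
  step 8: S(S(S(mul(SZ, Z))))
  step 9: S(S(S(add(Z, mul(Z, Z)))))
  step 10: S(S(S(mul(Z, Z))))
  step 11: SSSZ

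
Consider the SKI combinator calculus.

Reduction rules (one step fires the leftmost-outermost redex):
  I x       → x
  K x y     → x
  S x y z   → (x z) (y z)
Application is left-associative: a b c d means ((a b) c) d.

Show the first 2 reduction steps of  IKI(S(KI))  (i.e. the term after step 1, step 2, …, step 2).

  start: IKI(S(KI))
  [1] KI(S(KI))
  [2] I

Answer: after 2 steps: I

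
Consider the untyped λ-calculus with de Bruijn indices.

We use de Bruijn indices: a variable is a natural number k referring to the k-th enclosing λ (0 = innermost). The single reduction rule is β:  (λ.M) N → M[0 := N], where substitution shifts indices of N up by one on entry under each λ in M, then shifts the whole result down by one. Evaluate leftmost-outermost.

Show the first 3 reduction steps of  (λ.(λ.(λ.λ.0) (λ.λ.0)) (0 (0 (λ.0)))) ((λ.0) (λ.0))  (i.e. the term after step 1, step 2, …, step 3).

Answer: after 3 steps: λ.0

Working:
  start: (λ.(λ.(λ.λ.0) (λ.λ.0)) (0 (0 (λ.0)))) ((λ.0) (λ.0))
  →1  (λ.(λ.λ.0) (λ.λ.0)) ((λ.0) (λ.0) ((λ.0) (λ.0) (λ.0)))
  →2  (λ.λ.0) (λ.λ.0)
  →3  λ.0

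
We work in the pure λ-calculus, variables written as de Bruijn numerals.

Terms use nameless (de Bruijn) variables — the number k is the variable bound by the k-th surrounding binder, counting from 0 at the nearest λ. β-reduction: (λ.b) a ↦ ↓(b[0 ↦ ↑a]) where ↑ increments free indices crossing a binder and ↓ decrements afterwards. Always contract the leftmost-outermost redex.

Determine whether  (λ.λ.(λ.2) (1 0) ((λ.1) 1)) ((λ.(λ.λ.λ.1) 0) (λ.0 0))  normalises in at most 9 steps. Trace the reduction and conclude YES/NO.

  start: (λ.λ.(λ.2) (1 0) ((λ.1) 1)) ((λ.(λ.λ.λ.1) 0) (λ.0 0))
  [1] λ.(λ.(λ.(λ.λ.λ.1) 0) (λ.0 0)) ((λ.(λ.λ.λ.1) 0) (λ.0 0) 0) ((λ.1) ((λ.(λ.λ.λ.1) 0) (λ.0 0)))
  [2] λ.(λ.(λ.λ.λ.1) 0) (λ.0 0) ((λ.1) ((λ.(λ.λ.λ.1) 0) (λ.0 0)))
  [3] λ.(λ.λ.λ.1) (λ.0 0) ((λ.1) ((λ.(λ.λ.λ.1) 0) (λ.0 0)))
  [4] λ.(λ.λ.1) ((λ.1) ((λ.(λ.λ.λ.1) 0) (λ.0 0)))
  [5] λ.λ.(λ.2) ((λ.(λ.λ.λ.1) 0) (λ.0 0))
  [6] λ.λ.1

Answer: YES — reaches normal form λ.λ.1 in 6 ≤ 9 steps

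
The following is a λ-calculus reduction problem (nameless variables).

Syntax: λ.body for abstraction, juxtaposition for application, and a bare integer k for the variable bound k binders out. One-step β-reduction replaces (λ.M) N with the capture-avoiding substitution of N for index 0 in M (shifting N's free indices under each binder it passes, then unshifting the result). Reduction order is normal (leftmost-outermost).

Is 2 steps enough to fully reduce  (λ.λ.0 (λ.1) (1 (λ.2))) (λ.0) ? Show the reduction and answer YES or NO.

  start: (λ.λ.0 (λ.1) (1 (λ.2))) (λ.0)
  step 1: λ.0 (λ.1) ((λ.0) (λ.λ.0))
  step 2: λ.0 (λ.1) (λ.λ.0)

Answer: YES — reaches normal form λ.0 (λ.1) (λ.λ.0) in 2 ≤ 2 steps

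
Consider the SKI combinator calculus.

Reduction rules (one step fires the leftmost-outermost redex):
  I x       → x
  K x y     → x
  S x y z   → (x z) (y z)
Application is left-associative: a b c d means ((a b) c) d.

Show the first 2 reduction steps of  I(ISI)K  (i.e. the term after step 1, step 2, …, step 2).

Answer: after 2 steps: SIK

Derivation:
  start: I(ISI)K
  →1  ISIK
  →2  SIK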